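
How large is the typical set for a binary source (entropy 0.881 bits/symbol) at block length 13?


log2|A_typical| = nH = 13 * 0.881 = 11.453, so |A_typical| ~ 2^11.453 = 2.803e+03

2.803e+03


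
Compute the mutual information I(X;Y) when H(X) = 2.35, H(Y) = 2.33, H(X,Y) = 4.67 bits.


I(X;Y) = H(X) + H(Y) - H(X,Y) = 2.35 + 2.33 - 4.67 = 0.01

0.01 bits


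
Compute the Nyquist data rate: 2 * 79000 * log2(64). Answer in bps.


Rate = 2 * B * log2(M) = 2 * 79000 * 6.0 = 948000.0

948000.0 bps


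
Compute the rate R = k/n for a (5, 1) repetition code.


Rate = k/n = 1/5

1/5


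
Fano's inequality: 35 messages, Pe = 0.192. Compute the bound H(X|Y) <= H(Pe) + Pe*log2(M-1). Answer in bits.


H(Pe) = -Pe*log2(Pe) - (1-Pe)*log2(1-Pe) = -0.192*log2(0.192) - 0.808*log2(0.808) = 0.457118 + 0.248519 = 0.7056. Pe*log2(M-1) = 0.192*log2(34) = 0.976793. Bound = H(Pe) + Pe*log2(M-1) = 0.457118 + 0.248519 + 0.976793 = 1.6824

1.6824 bits


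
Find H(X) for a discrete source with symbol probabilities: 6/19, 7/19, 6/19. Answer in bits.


H = -sum(p_i * log2(p_i)). Terms: -(6/19)*log2(6/19) = 0.525147; -(7/19)*log2(7/19) = 0.530737; -(6/19)*log2(6/19) = 0.525147. H = 0.525147 + 0.530737 + 0.525147 = 1.581

1.581 bits


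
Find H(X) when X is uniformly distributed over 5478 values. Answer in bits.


H = log2(n) = log2(5478) = 12.4194

12.4194 bits


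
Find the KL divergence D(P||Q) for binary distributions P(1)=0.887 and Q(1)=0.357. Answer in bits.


KL = p*log2(p/q) + (1-p)*log2((1-p)/(1-q)) = 0.887*log2(0.887/0.357) + 0.113*log2(0.113/0.643) = 0.8812

0.8812 bits


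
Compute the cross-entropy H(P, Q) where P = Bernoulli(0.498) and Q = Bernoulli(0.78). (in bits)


H(P,Q) = -p*log2(q) - (1-p)*log2(1-q). -0.498*log2(0.78) = 0.178510; -0.502*log2(0.22) = 1.096581. H(P,Q) = 0.178510 + 1.096581 = 1.2751

1.2751 bits


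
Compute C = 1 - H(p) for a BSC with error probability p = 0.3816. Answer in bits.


H(p) = -p*log2(p) - (1-p)*log2(1-p) = -0.3816*log2(0.3816) - 0.6184*log2(0.6184) = 0.530373 + 0.428791 = 0.9592. C = 1 - H(p) = 1 - 0.9592 = 0.0408

0.0408 bits


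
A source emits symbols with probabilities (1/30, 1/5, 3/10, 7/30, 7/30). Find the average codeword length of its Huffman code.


Huffman construction (repeatedly merge the two least-probable nodes; each merge adds 1 bit to every symbol beneath it): 1/30 + 1/5 = 7/30; 7/30 + 7/30 = 7/15; 7/30 + 3/10 = 8/15; 7/15 + 8/15 = 1. Resulting codeword lengths (in the order the probabilities were given): (3, 3, 2, 2, 2). L_avg = sum(p_i * l_i) = 1/30*3 + 1/5*3 + 3/10*2 + 7/30*2 + 7/30*2 = 67/30 = 2.2333

2.2333 bits


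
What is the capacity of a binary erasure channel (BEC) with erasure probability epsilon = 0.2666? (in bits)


C = 1 - epsilon = 1 - 0.2666 = 0.7334

0.7334 bits


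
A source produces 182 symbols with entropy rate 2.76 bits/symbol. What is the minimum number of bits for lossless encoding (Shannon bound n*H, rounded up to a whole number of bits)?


Minimum bits >= n * H = 182 * 2.76 = 502.32, rounded up to a whole number of bits = 503

503 bits


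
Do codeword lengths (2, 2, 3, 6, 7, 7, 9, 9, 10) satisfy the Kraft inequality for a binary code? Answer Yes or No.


Kraft sum = sum(2^(-l_i)) = 0.6611, need <= 1. Result: satisfied (a binary prefix-free code with these lengths exists)

Yes


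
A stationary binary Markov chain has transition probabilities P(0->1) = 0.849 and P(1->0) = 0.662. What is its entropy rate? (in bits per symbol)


Stationary distribution: pi_0 = p10/(p01+p10) = 0.4381, pi_1 = 0.5619. Entropy rate H' = pi_0*H(p01) + pi_1*H(p10) = 0.4381*0.6123 + 0.5619*0.9229 = 0.7868

0.7868 bits/symbol


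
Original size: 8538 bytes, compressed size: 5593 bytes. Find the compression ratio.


Ratio = original / compressed = 8538 / 5593 = 1.5266

1.5266


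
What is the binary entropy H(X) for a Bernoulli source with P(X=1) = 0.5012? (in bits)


H = -p*log2(p) - (1-p)*log2(1-p). -0.5012*log2(0.5012) = 0.499467; -0.4988*log2(0.4988) = 0.500529. H = 0.499467 + 0.500529 = 1.0

1.0 bits


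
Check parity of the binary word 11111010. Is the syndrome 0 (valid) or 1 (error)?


Syndrome = XOR of all bits = 1 XOR 1 XOR 1 XOR 1 XOR 1 XOR 0 XOR 1 XOR 0 = 0

0


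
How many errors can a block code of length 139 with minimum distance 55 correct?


Correction capability = floor((d-1)/2) = floor((55-1)/2) = 27

27 errors


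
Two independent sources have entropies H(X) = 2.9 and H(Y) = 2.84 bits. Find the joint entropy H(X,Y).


For independent variables, H(X,Y) = H(X) + H(Y) = 2.9 + 2.84 = 5.74

5.74 bits


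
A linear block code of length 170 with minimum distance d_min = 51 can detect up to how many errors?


Detection capability = d_min - 1 = 51 - 1 = 50

50 errors


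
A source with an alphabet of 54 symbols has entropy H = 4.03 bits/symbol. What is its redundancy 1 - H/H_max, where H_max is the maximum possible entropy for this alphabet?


H_max = log2(K) = log2(54) = 5.7549 bits/symbol. Redundancy = 1 - H/H_max = 1 - 4.03/5.7549 = 1 - 0.7003 = 0.2997

0.2997


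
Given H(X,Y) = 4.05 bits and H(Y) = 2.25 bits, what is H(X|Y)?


H(X|Y) = H(X,Y) - H(Y) = 4.05 - 2.25 = 1.8

1.8 bits


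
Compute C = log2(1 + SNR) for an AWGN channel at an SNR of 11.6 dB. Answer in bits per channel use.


SNR_linear = 10^(11.6/10) = 14.4544; C = log2(1 + SNR_linear) = log2(1 + 14.4544) = 3.9499

3.9499 bits/channel use


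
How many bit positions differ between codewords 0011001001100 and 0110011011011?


Count differing positions: . ^ . ^ . ^ . . ^ . ^ ^ ^ = 7 differences

7


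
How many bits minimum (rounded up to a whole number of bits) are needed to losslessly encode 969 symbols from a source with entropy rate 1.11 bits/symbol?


Minimum bits >= n * H = 969 * 1.11 = 1075.59, rounded up to a whole number of bits = 1076

1076 bits


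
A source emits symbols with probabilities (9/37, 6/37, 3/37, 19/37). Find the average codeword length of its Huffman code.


Huffman construction (repeatedly merge the two least-probable nodes; each merge adds 1 bit to every symbol beneath it): 3/37 + 6/37 = 9/37; 9/37 + 9/37 = 18/37; 18/37 + 19/37 = 1. Resulting codeword lengths (in the order the probabilities were given): (2, 3, 3, 1). L_avg = sum(p_i * l_i) = 9/37*2 + 6/37*3 + 3/37*3 + 19/37*1 = 64/37 = 1.7297

1.7297 bits


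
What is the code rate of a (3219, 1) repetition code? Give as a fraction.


Rate = k/n = 1/3219

1/3219


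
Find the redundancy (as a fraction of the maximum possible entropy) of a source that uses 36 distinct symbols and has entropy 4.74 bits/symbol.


H_max = log2(K) = log2(36) = 5.1699 bits/symbol. Redundancy = 1 - H/H_max = 1 - 4.74/5.1699 = 1 - 0.9168 = 0.0832

0.0832


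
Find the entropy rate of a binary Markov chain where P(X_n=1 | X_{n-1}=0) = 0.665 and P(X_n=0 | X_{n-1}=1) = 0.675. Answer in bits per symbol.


Stationary distribution: pi_0 = p10/(p01+p10) = 0.5037, pi_1 = 0.4963. Entropy rate H' = pi_0*H(p01) + pi_1*H(p10) = 0.5037*0.92 + 0.4963*0.9097 = 0.9149

0.9149 bits/symbol


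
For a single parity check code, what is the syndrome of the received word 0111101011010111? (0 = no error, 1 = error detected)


Syndrome = XOR of all bits = 0 XOR 1 XOR 1 XOR 1 XOR 1 XOR 0 XOR 1 XOR 0 XOR 1 XOR 1 XOR 0 XOR 1 XOR 0 XOR 1 XOR 1 XOR 1 = 1

1


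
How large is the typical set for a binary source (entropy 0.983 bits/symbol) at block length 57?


log2|A_typical| = nH = 57 * 0.983 = 56.031, so |A_typical| ~ 2^56.031 = 7.362e+16

7.362e+16


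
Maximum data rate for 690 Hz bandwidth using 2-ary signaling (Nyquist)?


Rate = 2 * B * log2(M) = 2 * 690 * 1.0 = 1380.0

1380.0 bps


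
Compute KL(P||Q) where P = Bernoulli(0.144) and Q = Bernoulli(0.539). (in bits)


KL = p*log2(p/q) + (1-p)*log2((1-p)/(1-q)) = 0.144*log2(0.144/0.539) + 0.856*log2(0.856/0.461) = 0.4901

0.4901 bits


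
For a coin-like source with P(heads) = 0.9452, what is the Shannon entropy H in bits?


H = -p*log2(p) - (1-p)*log2(1-p). -0.9452*log2(0.9452) = 0.076853; -0.0548*log2(0.0548) = 0.229594. H = 0.076853 + 0.229594 = 0.3064

0.3064 bits


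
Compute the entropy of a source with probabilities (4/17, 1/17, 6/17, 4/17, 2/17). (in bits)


H = -sum(p_i * log2(p_i)). Terms: -(4/17)*log2(4/17) = 0.491168; -(1/17)*log2(1/17) = 0.240439; -(6/17)*log2(6/17) = 0.530294; -(4/17)*log2(4/17) = 0.491168; -(2/17)*log2(2/17) = 0.363231. H = 0.491168 + 0.240439 + 0.530294 + 0.491168 + 0.363231 = 2.1163

2.1163 bits


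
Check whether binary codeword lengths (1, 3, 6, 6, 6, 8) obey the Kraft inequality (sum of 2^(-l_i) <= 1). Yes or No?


Kraft sum = sum(2^(-l_i)) = 0.6758, need <= 1. Result: satisfied (a binary prefix-free code with these lengths exists)

Yes


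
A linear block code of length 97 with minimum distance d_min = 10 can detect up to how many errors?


Detection capability = d_min - 1 = 10 - 1 = 9

9 errors


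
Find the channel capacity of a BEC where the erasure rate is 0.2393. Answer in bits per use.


C = 1 - epsilon = 1 - 0.2393 = 0.7607

0.7607 bits


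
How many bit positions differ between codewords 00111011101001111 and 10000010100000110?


Count differing positions: ^ . ^ ^ ^ . . ^ . . ^ . . ^ . . ^ = 8 differences

8


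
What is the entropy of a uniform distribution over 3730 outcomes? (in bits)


H = log2(n) = log2(3730) = 11.865

11.865 bits


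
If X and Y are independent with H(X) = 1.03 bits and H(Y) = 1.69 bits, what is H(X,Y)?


For independent variables, H(X,Y) = H(X) + H(Y) = 1.03 + 1.69 = 2.72

2.72 bits


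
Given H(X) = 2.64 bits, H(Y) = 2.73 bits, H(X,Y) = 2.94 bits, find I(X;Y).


I(X;Y) = H(X) + H(Y) - H(X,Y) = 2.64 + 2.73 - 2.94 = 2.43

2.43 bits


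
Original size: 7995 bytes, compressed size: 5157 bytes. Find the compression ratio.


Ratio = original / compressed = 7995 / 5157 = 1.5503

1.5503


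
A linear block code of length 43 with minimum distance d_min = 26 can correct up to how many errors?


Correction capability = floor((d-1)/2) = floor((26-1)/2) = 12

12 errors


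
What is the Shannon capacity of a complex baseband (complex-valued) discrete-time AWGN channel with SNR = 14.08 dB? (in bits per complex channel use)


SNR_linear = 10^(14.08/10) = 25.5859; C = log2(1 + SNR_linear) = log2(1 + 25.5859) = 4.7326

4.7326 bits/channel use


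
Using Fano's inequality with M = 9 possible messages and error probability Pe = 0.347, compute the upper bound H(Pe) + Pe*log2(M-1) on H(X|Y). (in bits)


H(Pe) = -Pe*log2(Pe) - (1-Pe)*log2(1-Pe) = -0.347*log2(0.347) - 0.653*log2(0.653) = 0.529866 + 0.401494 = 0.9314. Pe*log2(M-1) = 0.347*log2(8) = 1.041000. Bound = H(Pe) + Pe*log2(M-1) = 0.529866 + 0.401494 + 1.041000 = 1.9724

1.9724 bits


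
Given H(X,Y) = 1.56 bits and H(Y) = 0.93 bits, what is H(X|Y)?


H(X|Y) = H(X,Y) - H(Y) = 1.56 - 0.93 = 0.63

0.63 bits


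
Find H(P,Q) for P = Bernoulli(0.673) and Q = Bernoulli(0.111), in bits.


H(P,Q) = -p*log2(q) - (1-p)*log2(1-q). -0.673*log2(0.111) = 2.134331; -0.327*log2(0.889) = 0.055507. H(P,Q) = 2.134331 + 0.055507 = 2.1898

2.1898 bits


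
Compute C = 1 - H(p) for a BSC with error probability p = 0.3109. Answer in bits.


H(p) = -p*log2(p) - (1-p)*log2(1-p) = -0.3109*log2(0.3109) - 0.6891*log2(0.6891) = 0.524015 + 0.370195 = 0.8942. C = 1 - H(p) = 1 - 0.8942 = 0.1058

0.1058 bits


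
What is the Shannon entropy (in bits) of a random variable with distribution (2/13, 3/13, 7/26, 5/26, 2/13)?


H = -sum(p_i * log2(p_i)). Terms: -(2/13)*log2(2/13) = 0.415452; -(3/13)*log2(3/13) = 0.488187; -(7/26)*log2(7/26) = 0.509677; -(5/26)*log2(5/26) = 0.457406; -(2/13)*log2(2/13) = 0.415452. H = 0.415452 + 0.488187 + 0.509677 + 0.457406 + 0.415452 = 2.2862

2.2862 bits


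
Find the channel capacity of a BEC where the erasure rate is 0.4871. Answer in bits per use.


C = 1 - epsilon = 1 - 0.4871 = 0.5129

0.5129 bits


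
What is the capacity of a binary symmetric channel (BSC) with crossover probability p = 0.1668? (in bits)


H(p) = -p*log2(p) - (1-p)*log2(1-p) = -0.1668*log2(0.1668) - 0.8332*log2(0.8332) = 0.430979 + 0.219353 = 0.6503. C = 1 - H(p) = 1 - 0.6503 = 0.3497

0.3497 bits


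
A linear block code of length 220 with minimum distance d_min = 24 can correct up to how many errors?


Correction capability = floor((d-1)/2) = floor((24-1)/2) = 11

11 errors


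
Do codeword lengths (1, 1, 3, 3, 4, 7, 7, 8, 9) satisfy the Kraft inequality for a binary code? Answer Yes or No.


Kraft sum = sum(2^(-l_i)) = 1.334, need <= 1. Result: violated (a binary prefix-free code with these lengths cannot exist)

No


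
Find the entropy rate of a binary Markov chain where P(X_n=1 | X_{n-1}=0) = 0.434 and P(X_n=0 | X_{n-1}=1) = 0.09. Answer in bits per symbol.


Stationary distribution: pi_0 = p10/(p01+p10) = 0.1718, pi_1 = 0.8282. Entropy rate H' = pi_0*H(p01) + pi_1*H(p10) = 0.1718*0.9874 + 0.8282*0.4365 = 0.5311

0.5311 bits/symbol


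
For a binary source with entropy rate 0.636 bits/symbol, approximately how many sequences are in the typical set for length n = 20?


log2|A_typical| = nH = 20 * 0.636 = 12.72, so |A_typical| ~ 2^12.72 = 6.747e+03

6.747e+03


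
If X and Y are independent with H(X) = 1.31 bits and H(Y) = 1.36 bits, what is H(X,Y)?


For independent variables, H(X,Y) = H(X) + H(Y) = 1.31 + 1.36 = 2.67

2.67 bits


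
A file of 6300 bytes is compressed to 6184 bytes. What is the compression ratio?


Ratio = original / compressed = 6300 / 6184 = 1.0188

1.0188


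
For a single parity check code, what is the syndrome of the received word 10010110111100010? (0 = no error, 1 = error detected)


Syndrome = XOR of all bits = 1 XOR 0 XOR 0 XOR 1 XOR 0 XOR 1 XOR 1 XOR 0 XOR 1 XOR 1 XOR 1 XOR 1 XOR 0 XOR 0 XOR 0 XOR 1 XOR 0 = 1

1


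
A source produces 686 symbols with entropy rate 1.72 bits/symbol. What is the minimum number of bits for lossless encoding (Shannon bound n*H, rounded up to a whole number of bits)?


Minimum bits >= n * H = 686 * 1.72 = 1179.92, rounded up to a whole number of bits = 1180

1180 bits


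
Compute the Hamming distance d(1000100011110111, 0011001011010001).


Count differing positions: ^ . ^ ^ ^ . ^ . . . ^ . . ^ ^ . = 8 differences

8


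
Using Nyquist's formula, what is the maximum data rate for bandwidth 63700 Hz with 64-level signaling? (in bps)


Rate = 2 * B * log2(M) = 2 * 63700 * 6.0 = 764400.0

764400.0 bps


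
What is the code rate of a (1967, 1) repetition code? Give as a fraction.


Rate = k/n = 1/1967

1/1967


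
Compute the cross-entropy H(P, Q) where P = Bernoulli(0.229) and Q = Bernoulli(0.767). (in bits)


H(P,Q) = -p*log2(q) - (1-p)*log2(1-q). -0.229*log2(0.767) = 0.087639; -0.771*log2(0.233) = 1.620332. H(P,Q) = 0.087639 + 1.620332 = 1.708

1.708 bits


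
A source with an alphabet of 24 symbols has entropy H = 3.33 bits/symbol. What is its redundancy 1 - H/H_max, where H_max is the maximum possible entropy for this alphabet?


H_max = log2(K) = log2(24) = 4.585 bits/symbol. Redundancy = 1 - H/H_max = 1 - 3.33/4.585 = 1 - 0.7263 = 0.2737

0.2737


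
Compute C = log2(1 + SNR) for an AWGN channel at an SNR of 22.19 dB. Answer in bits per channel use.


SNR_linear = 10^(22.19/10) = 165.577; C = log2(1 + SNR_linear) = log2(1 + 165.577) = 7.38

7.38 bits/channel use


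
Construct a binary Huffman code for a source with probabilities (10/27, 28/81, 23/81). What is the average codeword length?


Huffman construction (repeatedly merge the two least-probable nodes; each merge adds 1 bit to every symbol beneath it): 23/81 + 28/81 = 17/27; 10/27 + 17/27 = 1. Resulting codeword lengths (in the order the probabilities were given): (1, 2, 2). L_avg = sum(p_i * l_i) = 10/27*1 + 28/81*2 + 23/81*2 = 44/27 = 1.6296

1.6296 bits


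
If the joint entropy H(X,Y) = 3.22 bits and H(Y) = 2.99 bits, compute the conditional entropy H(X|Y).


H(X|Y) = H(X,Y) - H(Y) = 3.22 - 2.99 = 0.23

0.23 bits


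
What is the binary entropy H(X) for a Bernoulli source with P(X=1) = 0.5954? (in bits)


H = -p*log2(p) - (1-p)*log2(1-p). -0.5954*log2(0.5954) = 0.445400; -0.4046*log2(0.4046) = 0.528178. H = 0.445400 + 0.528178 = 0.9736

0.9736 bits


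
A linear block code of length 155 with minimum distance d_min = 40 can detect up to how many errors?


Detection capability = d_min - 1 = 40 - 1 = 39

39 errors


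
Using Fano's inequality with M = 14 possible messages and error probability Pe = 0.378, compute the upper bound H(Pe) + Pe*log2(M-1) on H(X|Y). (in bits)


H(Pe) = -Pe*log2(Pe) - (1-Pe)*log2(1-Pe) = -0.378*log2(0.378) - 0.622*log2(0.622) = 0.530539 + 0.426078 = 0.9566. Pe*log2(M-1) = 0.378*log2(13) = 1.398766. Bound = H(Pe) + Pe*log2(M-1) = 0.530539 + 0.426078 + 1.398766 = 2.3554

2.3554 bits


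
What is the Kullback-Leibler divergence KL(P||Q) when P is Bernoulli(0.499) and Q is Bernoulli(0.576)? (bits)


KL = p*log2(p/q) + (1-p)*log2((1-p)/(1-q)) = 0.499*log2(0.499/0.576) + 0.501*log2(0.501/0.424) = 0.0173

0.0173 bits


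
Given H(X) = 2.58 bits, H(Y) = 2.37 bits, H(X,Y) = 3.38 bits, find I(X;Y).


I(X;Y) = H(X) + H(Y) - H(X,Y) = 2.58 + 2.37 - 3.38 = 1.57

1.57 bits


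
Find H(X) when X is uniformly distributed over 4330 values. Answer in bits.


H = log2(n) = log2(4330) = 12.0802

12.0802 bits


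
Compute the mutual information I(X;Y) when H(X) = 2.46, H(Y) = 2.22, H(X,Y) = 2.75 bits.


I(X;Y) = H(X) + H(Y) - H(X,Y) = 2.46 + 2.22 - 2.75 = 1.93

1.93 bits


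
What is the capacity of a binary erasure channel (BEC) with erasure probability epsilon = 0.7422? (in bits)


C = 1 - epsilon = 1 - 0.7422 = 0.2578

0.2578 bits


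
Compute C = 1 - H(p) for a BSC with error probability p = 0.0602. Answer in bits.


H(p) = -p*log2(p) - (1-p)*log2(1-p) = -0.0602*log2(0.0602) - 0.9398*log2(0.9398) = 0.244056 + 0.084182 = 0.3282. C = 1 - H(p) = 1 - 0.3282 = 0.6718

0.6718 bits


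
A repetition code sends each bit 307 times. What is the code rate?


Rate = k/n = 1/307

1/307


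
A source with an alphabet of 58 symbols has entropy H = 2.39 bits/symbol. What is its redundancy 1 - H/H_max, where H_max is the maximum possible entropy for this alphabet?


H_max = log2(K) = log2(58) = 5.858 bits/symbol. Redundancy = 1 - H/H_max = 1 - 2.39/5.858 = 1 - 0.408 = 0.592

0.592


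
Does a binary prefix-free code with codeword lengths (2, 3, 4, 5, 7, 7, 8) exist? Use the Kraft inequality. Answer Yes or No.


Kraft sum = sum(2^(-l_i)) = 0.4883, need <= 1. Result: satisfied (a binary prefix-free code with these lengths exists)

Yes


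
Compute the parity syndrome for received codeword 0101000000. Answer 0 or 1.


Syndrome = XOR of all bits = 0 XOR 1 XOR 0 XOR 1 XOR 0 XOR 0 XOR 0 XOR 0 XOR 0 XOR 0 = 0

0


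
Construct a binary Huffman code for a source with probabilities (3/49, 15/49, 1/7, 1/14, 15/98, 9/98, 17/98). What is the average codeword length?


Huffman construction (repeatedly merge the two least-probable nodes; each merge adds 1 bit to every symbol beneath it): 3/49 + 1/14 = 13/98; 9/98 + 13/98 = 11/49; 1/7 + 15/98 = 29/98; 17/98 + 11/49 = 39/98; 29/98 + 15/49 = 59/98; 39/98 + 59/98 = 1. Resulting codeword lengths (in the order the probabilities were given): (4, 2, 3, 4, 3, 3, 2). L_avg = sum(p_i * l_i) = 3/49*4 + 15/49*2 + 1/7*3 + 1/14*4 + 15/98*3 + 9/98*3 + 17/98*2 = 130/49 = 2.6531

2.6531 bits


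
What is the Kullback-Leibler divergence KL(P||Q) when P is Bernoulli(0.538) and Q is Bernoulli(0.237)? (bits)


KL = p*log2(p/q) + (1-p)*log2((1-p)/(1-q)) = 0.538*log2(0.538/0.237) + 0.462*log2(0.462/0.763) = 0.3019

0.3019 bits


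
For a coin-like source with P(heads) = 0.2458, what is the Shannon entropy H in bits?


H = -p*log2(p) - (1-p)*log2(1-p). -0.2458*log2(0.2458) = 0.497608; -0.7542*log2(0.7542) = 0.306945. H = 0.497608 + 0.306945 = 0.8046

0.8046 bits


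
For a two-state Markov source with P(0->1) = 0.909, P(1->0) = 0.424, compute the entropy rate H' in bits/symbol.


Stationary distribution: pi_0 = p10/(p01+p10) = 0.3181, pi_1 = 0.6819. Entropy rate H' = pi_0*H(p01) + pi_1*H(p10) = 0.3181*0.4398 + 0.6819*0.9833 = 0.8104

0.8104 bits/symbol


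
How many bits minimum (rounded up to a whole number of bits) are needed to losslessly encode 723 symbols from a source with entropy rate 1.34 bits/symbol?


Minimum bits >= n * H = 723 * 1.34 = 968.82, rounded up to a whole number of bits = 969

969 bits


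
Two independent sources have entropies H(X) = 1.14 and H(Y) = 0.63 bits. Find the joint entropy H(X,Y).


For independent variables, H(X,Y) = H(X) + H(Y) = 1.14 + 0.63 = 1.77

1.77 bits


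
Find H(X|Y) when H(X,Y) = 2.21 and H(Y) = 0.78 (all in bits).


H(X|Y) = H(X,Y) - H(Y) = 2.21 - 0.78 = 1.43

1.43 bits


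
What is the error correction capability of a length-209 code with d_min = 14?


Correction capability = floor((d-1)/2) = floor((14-1)/2) = 6

6 errors


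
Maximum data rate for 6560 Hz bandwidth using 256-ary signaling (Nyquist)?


Rate = 2 * B * log2(M) = 2 * 6560 * 8.0 = 104960.0

104960.0 bps


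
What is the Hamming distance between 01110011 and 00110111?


Count differing positions: . ^ . . . ^ . . = 2 differences

2


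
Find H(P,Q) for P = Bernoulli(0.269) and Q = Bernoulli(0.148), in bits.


H(P,Q) = -p*log2(q) - (1-p)*log2(1-q). -0.269*log2(0.148) = 0.741453; -0.731*log2(0.852) = 0.168916. H(P,Q) = 0.741453 + 0.168916 = 0.9104

0.9104 bits


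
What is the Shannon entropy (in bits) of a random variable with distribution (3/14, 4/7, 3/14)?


H = -sum(p_i * log2(p_i)). Terms: -(3/14)*log2(3/14) = 0.476227; -(4/7)*log2(4/7) = 0.461346; -(3/14)*log2(3/14) = 0.476227. H = 0.476227 + 0.461346 + 0.476227 = 1.4138

1.4138 bits


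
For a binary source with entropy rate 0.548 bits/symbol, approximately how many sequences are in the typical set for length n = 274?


log2|A_typical| = nH = 274 * 0.548 = 150.152, so |A_typical| ~ 2^150.152 = 1.586e+45

1.586e+45


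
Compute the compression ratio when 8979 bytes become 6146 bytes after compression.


Ratio = original / compressed = 8979 / 6146 = 1.461

1.461


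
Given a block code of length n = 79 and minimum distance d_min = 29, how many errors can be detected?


Detection capability = d_min - 1 = 29 - 1 = 28

28 errors


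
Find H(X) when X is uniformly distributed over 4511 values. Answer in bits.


H = log2(n) = log2(4511) = 12.1392

12.1392 bits


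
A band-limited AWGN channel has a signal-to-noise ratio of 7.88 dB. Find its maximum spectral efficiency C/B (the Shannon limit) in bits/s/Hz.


SNR_linear = 10^(7.88/10) = 6.1376; C/B = log2(1 + SNR_linear) = log2(1 + 6.1376) = 2.8354

2.8354 bits/s/Hz


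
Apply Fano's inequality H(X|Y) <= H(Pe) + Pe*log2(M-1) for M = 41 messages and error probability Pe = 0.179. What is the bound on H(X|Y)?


H(Pe) = -Pe*log2(Pe) - (1-Pe)*log2(1-Pe) = -0.179*log2(0.179) - 0.821*log2(0.821) = 0.444272 + 0.233612 = 0.6779. Pe*log2(M-1) = 0.179*log2(40) = 0.952625. Bound = H(Pe) + Pe*log2(M-1) = 0.444272 + 0.233612 + 0.952625 = 1.6305

1.6305 bits


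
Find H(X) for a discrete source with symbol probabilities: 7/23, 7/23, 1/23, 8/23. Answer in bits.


H = -sum(p_i * log2(p_i)). Terms: -(7/23)*log2(7/23) = 0.522324; -(7/23)*log2(7/23) = 0.522324; -(1/23)*log2(1/23) = 0.196677; -(8/23)*log2(8/23) = 0.529935. H = 0.522324 + 0.522324 + 0.196677 + 0.529935 = 1.7713

1.7713 bits


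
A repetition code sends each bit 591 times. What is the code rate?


Rate = k/n = 1/591

1/591


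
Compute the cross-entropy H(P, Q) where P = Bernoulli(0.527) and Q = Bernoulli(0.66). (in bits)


H(P,Q) = -p*log2(q) - (1-p)*log2(1-q). -0.527*log2(0.66) = 0.315917; -0.473*log2(0.34) = 0.736174. H(P,Q) = 0.315917 + 0.736174 = 1.0521

1.0521 bits


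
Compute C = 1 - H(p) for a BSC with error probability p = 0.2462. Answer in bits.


H(p) = -p*log2(p) - (1-p)*log2(1-p) = -0.2462*log2(0.2462) - 0.7538*log2(0.7538) = 0.497840 + 0.307359 = 0.8052. C = 1 - H(p) = 1 - 0.8052 = 0.1948

0.1948 bits


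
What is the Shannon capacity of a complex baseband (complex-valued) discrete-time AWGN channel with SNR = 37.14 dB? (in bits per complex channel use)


SNR_linear = 10^(37.14/10) = 5176.0683; C = log2(1 + SNR_linear) = log2(1 + 5176.0683) = 12.3379

12.3379 bits/channel use


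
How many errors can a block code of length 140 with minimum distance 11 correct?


Correction capability = floor((d-1)/2) = floor((11-1)/2) = 5

5 errors


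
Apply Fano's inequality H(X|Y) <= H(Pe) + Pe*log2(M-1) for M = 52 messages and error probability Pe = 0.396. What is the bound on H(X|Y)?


H(Pe) = -Pe*log2(Pe) - (1-Pe)*log2(1-Pe) = -0.396*log2(0.396) - 0.604*log2(0.604) = 0.529225 + 0.439337 = 0.9686. Pe*log2(M-1) = 0.396*log2(51) = 2.246280. Bound = H(Pe) + Pe*log2(M-1) = 0.529225 + 0.439337 + 2.246280 = 3.2148

3.2148 bits


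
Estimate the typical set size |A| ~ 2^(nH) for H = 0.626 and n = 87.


log2|A_typical| = nH = 87 * 0.626 = 54.462, so |A_typical| ~ 2^54.462 = 2.481e+16

2.481e+16


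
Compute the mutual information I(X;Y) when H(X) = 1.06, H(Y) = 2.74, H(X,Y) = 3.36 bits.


I(X;Y) = H(X) + H(Y) - H(X,Y) = 1.06 + 2.74 - 3.36 = 0.44

0.44 bits


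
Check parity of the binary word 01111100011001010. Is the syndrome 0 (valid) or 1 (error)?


Syndrome = XOR of all bits = 0 XOR 1 XOR 1 XOR 1 XOR 1 XOR 1 XOR 0 XOR 0 XOR 0 XOR 1 XOR 1 XOR 0 XOR 0 XOR 1 XOR 0 XOR 1 XOR 0 = 1

1


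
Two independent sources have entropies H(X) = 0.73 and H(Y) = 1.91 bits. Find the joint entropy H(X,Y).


For independent variables, H(X,Y) = H(X) + H(Y) = 0.73 + 1.91 = 2.64

2.64 bits


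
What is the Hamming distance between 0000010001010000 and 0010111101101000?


Count differing positions: . . ^ . ^ . ^ ^ . . ^ ^ ^ . . . = 7 differences

7


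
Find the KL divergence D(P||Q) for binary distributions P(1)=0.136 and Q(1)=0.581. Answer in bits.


KL = p*log2(p/q) + (1-p)*log2((1-p)/(1-q)) = 0.136*log2(0.136/0.581) + 0.864*log2(0.864/0.419) = 0.6172

0.6172 bits


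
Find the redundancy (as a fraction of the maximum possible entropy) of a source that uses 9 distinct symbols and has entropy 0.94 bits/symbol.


H_max = log2(K) = log2(9) = 3.1699 bits/symbol. Redundancy = 1 - H/H_max = 1 - 0.94/3.1699 = 1 - 0.2965 = 0.7035

0.7035


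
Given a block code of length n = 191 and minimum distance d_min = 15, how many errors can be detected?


Detection capability = d_min - 1 = 15 - 1 = 14

14 errors


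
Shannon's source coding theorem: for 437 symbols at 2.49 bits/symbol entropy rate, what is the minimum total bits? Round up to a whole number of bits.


Minimum bits >= n * H = 437 * 2.49 = 1088.13, rounded up to a whole number of bits = 1089

1089 bits


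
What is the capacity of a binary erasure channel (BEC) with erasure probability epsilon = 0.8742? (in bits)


C = 1 - epsilon = 1 - 0.8742 = 0.1258

0.1258 bits


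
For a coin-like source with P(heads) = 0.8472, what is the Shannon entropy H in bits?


H = -p*log2(p) - (1-p)*log2(1-p). -0.8472*log2(0.8472) = 0.202672; -0.1528*log2(0.1528) = 0.414131. H = 0.202672 + 0.414131 = 0.6168

0.6168 bits


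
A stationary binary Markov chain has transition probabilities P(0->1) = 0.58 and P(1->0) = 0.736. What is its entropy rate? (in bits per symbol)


Stationary distribution: pi_0 = p10/(p01+p10) = 0.5593, pi_1 = 0.4407. Entropy rate H' = pi_0*H(p01) + pi_1*H(p10) = 0.5593*0.9815 + 0.4407*0.8327 = 0.9159

0.9159 bits/symbol


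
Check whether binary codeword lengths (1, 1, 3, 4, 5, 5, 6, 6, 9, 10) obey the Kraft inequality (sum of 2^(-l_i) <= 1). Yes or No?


Kraft sum = sum(2^(-l_i)) = 1.2842, need <= 1. Result: violated (a binary prefix-free code with these lengths cannot exist)

No


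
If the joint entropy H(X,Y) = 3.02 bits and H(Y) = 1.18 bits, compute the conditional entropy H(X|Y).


H(X|Y) = H(X,Y) - H(Y) = 3.02 - 1.18 = 1.84

1.84 bits


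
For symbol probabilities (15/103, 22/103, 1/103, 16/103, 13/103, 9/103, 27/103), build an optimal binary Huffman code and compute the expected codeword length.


Huffman construction (repeatedly merge the two least-probable nodes; each merge adds 1 bit to every symbol beneath it): 1/103 + 9/103 = 10/103; 10/103 + 13/103 = 23/103; 15/103 + 16/103 = 31/103; 22/103 + 23/103 = 45/103; 27/103 + 31/103 = 58/103; 45/103 + 58/103 = 1. Resulting codeword lengths (in the order the probabilities were given): (3, 2, 4, 3, 3, 4, 2). L_avg = sum(p_i * l_i) = 15/103*3 + 22/103*2 + 1/103*4 + 16/103*3 + 13/103*3 + 9/103*4 + 27/103*2 = 270/103 = 2.6214

2.6214 bits


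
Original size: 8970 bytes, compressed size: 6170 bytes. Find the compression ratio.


Ratio = original / compressed = 8970 / 6170 = 1.4538

1.4538


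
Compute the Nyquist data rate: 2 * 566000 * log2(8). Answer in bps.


Rate = 2 * B * log2(M) = 2 * 566000 * 3.0 = 3396000.0

3396000.0 bps


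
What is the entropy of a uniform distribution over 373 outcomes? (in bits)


H = log2(n) = log2(373) = 8.543

8.543 bits


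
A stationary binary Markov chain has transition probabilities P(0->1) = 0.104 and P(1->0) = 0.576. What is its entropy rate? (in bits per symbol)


Stationary distribution: pi_0 = p10/(p01+p10) = 0.8471, pi_1 = 0.1529. Entropy rate H' = pi_0*H(p01) + pi_1*H(p10) = 0.8471*0.4815 + 0.1529*0.9833 = 0.5583

0.5583 bits/symbol


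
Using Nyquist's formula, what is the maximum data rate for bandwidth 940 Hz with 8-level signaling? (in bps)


Rate = 2 * B * log2(M) = 2 * 940 * 3.0 = 5640.0

5640.0 bps


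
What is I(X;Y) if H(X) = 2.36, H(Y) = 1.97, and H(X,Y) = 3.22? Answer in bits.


I(X;Y) = H(X) + H(Y) - H(X,Y) = 2.36 + 1.97 - 3.22 = 1.11

1.11 bits


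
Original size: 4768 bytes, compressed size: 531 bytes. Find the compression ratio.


Ratio = original / compressed = 4768 / 531 = 8.9793

8.9793


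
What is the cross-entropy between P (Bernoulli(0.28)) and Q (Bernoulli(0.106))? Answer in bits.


H(P,Q) = -p*log2(q) - (1-p)*log2(1-q). -0.28*log2(0.106) = 0.906602; -0.72*log2(0.894) = 0.116390. H(P,Q) = 0.906602 + 0.116390 = 1.023

1.023 bits


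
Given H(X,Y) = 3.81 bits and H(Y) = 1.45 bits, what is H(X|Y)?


H(X|Y) = H(X,Y) - H(Y) = 3.81 - 1.45 = 2.36

2.36 bits


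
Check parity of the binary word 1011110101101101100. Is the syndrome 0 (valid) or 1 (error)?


Syndrome = XOR of all bits = 1 XOR 0 XOR 1 XOR 1 XOR 1 XOR 1 XOR 0 XOR 1 XOR 0 XOR 1 XOR 1 XOR 0 XOR 1 XOR 1 XOR 0 XOR 1 XOR 1 XOR 0 XOR 0 = 0

0


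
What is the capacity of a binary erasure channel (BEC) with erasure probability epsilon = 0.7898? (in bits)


C = 1 - epsilon = 1 - 0.7898 = 0.2102

0.2102 bits


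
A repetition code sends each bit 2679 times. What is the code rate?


Rate = k/n = 1/2679

1/2679


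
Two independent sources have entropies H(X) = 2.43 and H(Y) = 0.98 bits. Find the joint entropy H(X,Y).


For independent variables, H(X,Y) = H(X) + H(Y) = 2.43 + 0.98 = 3.41

3.41 bits


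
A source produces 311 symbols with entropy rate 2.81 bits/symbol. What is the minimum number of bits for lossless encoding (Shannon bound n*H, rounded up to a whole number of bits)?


Minimum bits >= n * H = 311 * 2.81 = 873.91, rounded up to a whole number of bits = 874

874 bits


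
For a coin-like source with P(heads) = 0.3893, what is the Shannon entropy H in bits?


H = -p*log2(p) - (1-p)*log2(1-p). -0.3893*log2(0.3893) = 0.529855; -0.6107*log2(0.6107) = 0.434491. H = 0.529855 + 0.434491 = 0.9643

0.9643 bits


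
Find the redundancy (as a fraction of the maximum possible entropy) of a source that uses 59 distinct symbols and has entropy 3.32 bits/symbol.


H_max = log2(K) = log2(59) = 5.8826 bits/symbol. Redundancy = 1 - H/H_max = 1 - 3.32/5.8826 = 1 - 0.5644 = 0.4356

0.4356


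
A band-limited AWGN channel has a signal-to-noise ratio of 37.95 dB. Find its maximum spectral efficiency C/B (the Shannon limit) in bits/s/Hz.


SNR_linear = 10^(37.95/10) = 6237.3484; C/B = log2(1 + SNR_linear) = log2(1 + 6237.3484) = 12.6069

12.6069 bits/s/Hz


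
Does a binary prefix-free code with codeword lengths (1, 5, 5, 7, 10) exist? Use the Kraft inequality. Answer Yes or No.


Kraft sum = sum(2^(-l_i)) = 0.5713, need <= 1. Result: satisfied (a binary prefix-free code with these lengths exists)

Yes


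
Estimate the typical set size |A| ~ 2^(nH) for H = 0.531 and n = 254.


log2|A_typical| = nH = 254 * 0.531 = 134.874, so |A_typical| ~ 2^134.874 = 3.991e+40

3.991e+40


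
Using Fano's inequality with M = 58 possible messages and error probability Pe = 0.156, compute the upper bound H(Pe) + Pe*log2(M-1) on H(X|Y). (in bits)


H(Pe) = -Pe*log2(Pe) - (1-Pe)*log2(1-Pe) = -0.156*log2(0.156) - 0.844*log2(0.844) = 0.418140 + 0.206514 = 0.6247. Pe*log2(M-1) = 0.156*log2(57) = 0.909931. Bound = H(Pe) + Pe*log2(M-1) = 0.418140 + 0.206514 + 0.909931 = 1.5346

1.5346 bits


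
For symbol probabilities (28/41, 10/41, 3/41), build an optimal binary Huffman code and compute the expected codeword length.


Huffman construction (repeatedly merge the two least-probable nodes; each merge adds 1 bit to every symbol beneath it): 3/41 + 10/41 = 13/41; 13/41 + 28/41 = 1. Resulting codeword lengths (in the order the probabilities were given): (1, 2, 2). L_avg = sum(p_i * l_i) = 28/41*1 + 10/41*2 + 3/41*2 = 54/41 = 1.3171

1.3171 bits


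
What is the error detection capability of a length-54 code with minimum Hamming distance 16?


Detection capability = d_min - 1 = 16 - 1 = 15

15 errors


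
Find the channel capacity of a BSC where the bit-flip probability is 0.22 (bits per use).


H(p) = -p*log2(p) - (1-p)*log2(1-p) = -0.22*log2(0.22) - 0.78*log2(0.78) = 0.480573 + 0.279594 = 0.7602. C = 1 - H(p) = 1 - 0.7602 = 0.2398

0.2398 bits


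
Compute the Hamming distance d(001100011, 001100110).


Count differing positions: . . . . . . ^ . ^ = 2 differences

2


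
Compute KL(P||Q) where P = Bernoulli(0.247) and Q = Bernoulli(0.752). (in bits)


KL = p*log2(p/q) + (1-p)*log2((1-p)/(1-q)) = 0.247*log2(0.247/0.752) + 0.753*log2(0.753/0.248) = 0.8098

0.8098 bits


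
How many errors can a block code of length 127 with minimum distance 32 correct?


Correction capability = floor((d-1)/2) = floor((32-1)/2) = 15

15 errors


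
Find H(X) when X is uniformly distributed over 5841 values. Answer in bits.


H = log2(n) = log2(5841) = 12.512

12.512 bits


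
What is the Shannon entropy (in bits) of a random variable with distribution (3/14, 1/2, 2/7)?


H = -sum(p_i * log2(p_i)). Terms: -(3/14)*log2(3/14) = 0.476227; -(1/2)*log2(1/2) = 0.500000; -(2/7)*log2(2/7) = 0.516387. H = 0.476227 + 0.500000 + 0.516387 = 1.4926

1.4926 bits


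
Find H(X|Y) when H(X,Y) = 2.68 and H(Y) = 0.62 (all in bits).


H(X|Y) = H(X,Y) - H(Y) = 2.68 - 0.62 = 2.06

2.06 bits


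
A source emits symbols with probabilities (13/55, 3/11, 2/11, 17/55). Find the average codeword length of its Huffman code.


Huffman construction (repeatedly merge the two least-probable nodes; each merge adds 1 bit to every symbol beneath it): 2/11 + 13/55 = 23/55; 3/11 + 17/55 = 32/55; 23/55 + 32/55 = 1. Resulting codeword lengths (in the order the probabilities were given): (2, 2, 2, 2). L_avg = sum(p_i * l_i) = 13/55*2 + 3/11*2 + 2/11*2 + 17/55*2 = 2

2.0 bits


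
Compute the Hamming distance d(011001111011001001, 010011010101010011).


Count differing positions: . . ^ . ^ . ^ . ^ ^ ^ . . ^ ^ . ^ . = 9 differences

9


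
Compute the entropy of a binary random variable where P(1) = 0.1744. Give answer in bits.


H = -p*log2(p) - (1-p)*log2(1-p). -0.1744*log2(0.1744) = 0.439406; -0.8256*log2(0.8256) = 0.228266. H = 0.439406 + 0.228266 = 0.6677

0.6677 bits


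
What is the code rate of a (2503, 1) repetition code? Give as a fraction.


Rate = k/n = 1/2503

1/2503


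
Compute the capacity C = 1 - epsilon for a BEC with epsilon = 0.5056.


C = 1 - epsilon = 1 - 0.5056 = 0.4944

0.4944 bits


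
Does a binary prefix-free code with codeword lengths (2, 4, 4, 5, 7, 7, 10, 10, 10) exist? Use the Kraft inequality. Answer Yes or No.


Kraft sum = sum(2^(-l_i)) = 0.4248, need <= 1. Result: satisfied (a binary prefix-free code with these lengths exists)

Yes


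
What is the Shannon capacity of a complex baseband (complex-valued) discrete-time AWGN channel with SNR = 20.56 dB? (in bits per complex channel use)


SNR_linear = 10^(20.56/10) = 113.7627; C = log2(1 + SNR_linear) = log2(1 + 113.7627) = 6.8425

6.8425 bits/channel use


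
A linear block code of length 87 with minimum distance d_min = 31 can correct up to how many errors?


Correction capability = floor((d-1)/2) = floor((31-1)/2) = 15

15 errors


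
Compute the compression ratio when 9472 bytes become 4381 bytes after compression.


Ratio = original / compressed = 9472 / 4381 = 2.1621

2.1621


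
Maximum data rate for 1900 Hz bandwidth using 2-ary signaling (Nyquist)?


Rate = 2 * B * log2(M) = 2 * 1900 * 1.0 = 3800.0

3800.0 bps


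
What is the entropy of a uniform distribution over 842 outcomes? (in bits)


H = log2(n) = log2(842) = 9.7177

9.7177 bits


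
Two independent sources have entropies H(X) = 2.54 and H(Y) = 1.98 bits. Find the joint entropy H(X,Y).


For independent variables, H(X,Y) = H(X) + H(Y) = 2.54 + 1.98 = 4.52

4.52 bits


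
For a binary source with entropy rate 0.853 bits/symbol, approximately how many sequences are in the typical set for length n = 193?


log2|A_typical| = nH = 193 * 0.853 = 164.629, so |A_typical| ~ 2^164.629 = 3.616e+49

3.616e+49


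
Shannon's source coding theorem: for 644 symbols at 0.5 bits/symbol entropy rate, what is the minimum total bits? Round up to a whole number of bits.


Minimum bits >= n * H = 644 * 0.5 = 322.0, rounded up to a whole number of bits = 322

322 bits


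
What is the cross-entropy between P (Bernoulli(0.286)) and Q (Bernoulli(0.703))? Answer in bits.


H(P,Q) = -p*log2(q) - (1-p)*log2(1-q). -0.286*log2(0.703) = 0.145403; -0.714*log2(0.297) = 1.250546. H(P,Q) = 0.145403 + 1.250546 = 1.3959

1.3959 bits


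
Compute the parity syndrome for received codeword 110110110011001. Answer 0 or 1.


Syndrome = XOR of all bits = 1 XOR 1 XOR 0 XOR 1 XOR 1 XOR 0 XOR 1 XOR 1 XOR 0 XOR 0 XOR 1 XOR 1 XOR 0 XOR 0 XOR 1 = 1

1


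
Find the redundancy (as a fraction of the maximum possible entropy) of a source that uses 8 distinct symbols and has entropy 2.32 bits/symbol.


H_max = log2(K) = log2(8) = 3.0 bits/symbol. Redundancy = 1 - H/H_max = 1 - 2.32/3.0 = 1 - 0.7733 = 0.2267

0.2267


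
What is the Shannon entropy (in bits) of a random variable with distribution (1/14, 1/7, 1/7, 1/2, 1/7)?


H = -sum(p_i * log2(p_i)). Terms: -(1/14)*log2(1/14) = 0.271954; -(1/7)*log2(1/7) = 0.401051; -(1/7)*log2(1/7) = 0.401051; -(1/2)*log2(1/2) = 0.500000; -(1/7)*log2(1/7) = 0.401051. H = 0.271954 + 0.401051 + 0.401051 + 0.500000 + 0.401051 = 1.9751

1.9751 bits


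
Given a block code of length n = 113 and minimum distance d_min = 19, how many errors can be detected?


Detection capability = d_min - 1 = 19 - 1 = 18

18 errors


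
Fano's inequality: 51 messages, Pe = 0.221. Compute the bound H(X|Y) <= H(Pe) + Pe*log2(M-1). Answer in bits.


H(Pe) = -Pe*log2(Pe) - (1-Pe)*log2(1-Pe) = -0.221*log2(0.221) - 0.779*log2(0.779) = 0.481312 + 0.280677 = 0.762. Pe*log2(M-1) = 0.221*log2(50) = 1.247292. Bound = H(Pe) + Pe*log2(M-1) = 0.481312 + 0.280677 + 1.247292 = 2.0093

2.0093 bits
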